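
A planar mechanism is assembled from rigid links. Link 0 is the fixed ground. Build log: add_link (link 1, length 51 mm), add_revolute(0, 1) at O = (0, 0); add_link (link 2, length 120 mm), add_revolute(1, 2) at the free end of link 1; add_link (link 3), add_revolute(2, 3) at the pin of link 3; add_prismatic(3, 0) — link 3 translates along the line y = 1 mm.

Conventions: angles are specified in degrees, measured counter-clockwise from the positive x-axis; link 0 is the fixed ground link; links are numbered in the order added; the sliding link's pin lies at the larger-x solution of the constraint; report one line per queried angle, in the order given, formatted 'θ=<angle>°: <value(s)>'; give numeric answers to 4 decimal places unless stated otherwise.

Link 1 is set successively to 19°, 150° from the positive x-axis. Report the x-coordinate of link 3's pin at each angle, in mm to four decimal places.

geometry: r = 51 mm, L = 120 mm, e = 1 mm
θ=19°: crank pin P = (r cos θ, r sin θ) = (48.221447, 16.603976)
θ=19°: h = r sin θ − e = 16.603976 − 1 = 15.603976
θ=19°: x = r cos θ + √(L² − h²) = 48.221447 + 118.981158 = 167.202605
θ=150°: crank pin P = (r cos θ, r sin θ) = (-44.167296, 25.500000)
θ=150°: h = r sin θ − e = 25.500000 − 1 = 24.500000
θ=150°: x = r cos θ + √(L² − h²) = -44.167296 + 117.472337 = 73.305042

θ=19°: 167.2026
θ=150°: 73.3050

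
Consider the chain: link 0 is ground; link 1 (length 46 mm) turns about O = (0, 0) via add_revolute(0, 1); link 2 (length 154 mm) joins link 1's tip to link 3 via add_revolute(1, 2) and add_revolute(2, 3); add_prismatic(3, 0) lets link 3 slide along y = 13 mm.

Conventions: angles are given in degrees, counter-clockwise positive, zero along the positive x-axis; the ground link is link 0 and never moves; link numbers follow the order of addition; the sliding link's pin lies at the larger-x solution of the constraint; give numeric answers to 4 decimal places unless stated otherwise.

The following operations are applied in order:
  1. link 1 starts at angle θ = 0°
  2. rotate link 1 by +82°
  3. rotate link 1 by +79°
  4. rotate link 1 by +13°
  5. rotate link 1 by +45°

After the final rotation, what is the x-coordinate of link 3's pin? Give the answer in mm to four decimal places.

geometry: r = 46 mm, L = 154 mm, e = 13 mm; θ starts at 0°
rotate link 1 by +82°: θ ← 0° +82° = 82°
rotate link 1 by +79°: θ ← 82° +79° = 161°
rotate link 1 by +13°: θ ← 161° +13° = 174°
rotate link 1 by +45°: θ ← 174° +45° = 219°
crank pin P = (r cos θ, r sin θ) = (-35.748714, -28.948738)
h = r sin θ − e = -28.948738 − 13 = -41.948738
x = r cos θ + √(L² − h²) = -35.748714 + 148.176595 = 112.427881

112.4279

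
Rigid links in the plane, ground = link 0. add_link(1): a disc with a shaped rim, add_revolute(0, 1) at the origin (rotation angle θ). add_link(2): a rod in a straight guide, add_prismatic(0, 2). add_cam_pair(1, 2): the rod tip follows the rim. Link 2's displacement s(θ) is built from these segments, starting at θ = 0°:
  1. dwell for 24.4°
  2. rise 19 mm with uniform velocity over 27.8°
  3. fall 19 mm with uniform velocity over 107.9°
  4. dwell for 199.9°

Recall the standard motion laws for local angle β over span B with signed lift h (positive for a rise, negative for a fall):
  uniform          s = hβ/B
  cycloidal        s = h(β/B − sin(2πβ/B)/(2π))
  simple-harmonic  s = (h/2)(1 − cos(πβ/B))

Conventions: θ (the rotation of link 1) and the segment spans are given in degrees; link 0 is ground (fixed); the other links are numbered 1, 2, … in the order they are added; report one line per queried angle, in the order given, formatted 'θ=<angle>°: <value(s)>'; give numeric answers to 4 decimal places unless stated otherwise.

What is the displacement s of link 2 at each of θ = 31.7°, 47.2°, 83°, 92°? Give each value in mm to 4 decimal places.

segment 1 (0° to 24.4°, dwell): s unchanged at 0.0000
θ = 31.7° falls in segment 2 (24.4° to 52.2°, uniform, h = 19): β = 31.7 − 24.4 = 7.3°, B = 27.8°; Δs = 19·7.3/27.8 = 4.9892; s = 0.0000 + 4.9892 = 4.9892
θ = 47.2° falls in segment 2 (24.4° to 52.2°, uniform, h = 19): β = 47.2 − 24.4 = 22.8°, B = 27.8°; Δs = 19·22.8/27.8 = 15.5827; s = 0.0000 + 15.5827 = 15.5827
segment 2 (24.4° to 52.2°, uniform, h = 19) is passed completely: s = 0.0000 + (19) = 19.0000
θ = 83° falls in segment 3 (52.2° to 160.1°, uniform, h = -19): β = 83 − 52.2 = 30.8°, B = 107.9°; Δs = -19·30.8/107.9 = -5.4235; s = 19.0000 − 5.4235 = 13.5765
θ = 92° falls in segment 3 (52.2° to 160.1°, uniform, h = -19): β = 92 − 52.2 = 39.8°, B = 107.9°; Δs = -19·39.8/107.9 = -7.0083; s = 19.0000 − 7.0083 = 11.9917

θ=31.7°: 4.9892
θ=47.2°: 15.5827
θ=83°: 13.5765
θ=92°: 11.9917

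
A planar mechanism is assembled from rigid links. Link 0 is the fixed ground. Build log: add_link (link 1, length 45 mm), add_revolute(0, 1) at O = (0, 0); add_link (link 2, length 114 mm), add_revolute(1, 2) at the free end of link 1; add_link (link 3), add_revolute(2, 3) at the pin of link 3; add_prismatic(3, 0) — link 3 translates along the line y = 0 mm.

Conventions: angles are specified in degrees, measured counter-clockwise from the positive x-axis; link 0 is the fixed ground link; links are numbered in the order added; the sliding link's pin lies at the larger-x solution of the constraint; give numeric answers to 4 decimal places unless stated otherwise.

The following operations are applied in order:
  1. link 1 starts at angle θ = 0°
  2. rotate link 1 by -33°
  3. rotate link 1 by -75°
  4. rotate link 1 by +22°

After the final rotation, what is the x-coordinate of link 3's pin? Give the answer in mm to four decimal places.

geometry: r = 45 mm, L = 114 mm, e = 0 mm; θ starts at 0°
rotate link 1 by -33°: θ ← 0° -33° = -33°
rotate link 1 by -75°: θ ← -33° -75° = -108°
rotate link 1 by +22°: θ ← -108° +22° = -86°
crank pin P = (r cos θ, r sin θ) = (3.139041, -44.890382)
h = r sin θ − e = -44.890382 − 0 = -44.890382
x = r cos θ + √(L² − h²) = 3.139041 + 104.789568 = 107.928609

107.9286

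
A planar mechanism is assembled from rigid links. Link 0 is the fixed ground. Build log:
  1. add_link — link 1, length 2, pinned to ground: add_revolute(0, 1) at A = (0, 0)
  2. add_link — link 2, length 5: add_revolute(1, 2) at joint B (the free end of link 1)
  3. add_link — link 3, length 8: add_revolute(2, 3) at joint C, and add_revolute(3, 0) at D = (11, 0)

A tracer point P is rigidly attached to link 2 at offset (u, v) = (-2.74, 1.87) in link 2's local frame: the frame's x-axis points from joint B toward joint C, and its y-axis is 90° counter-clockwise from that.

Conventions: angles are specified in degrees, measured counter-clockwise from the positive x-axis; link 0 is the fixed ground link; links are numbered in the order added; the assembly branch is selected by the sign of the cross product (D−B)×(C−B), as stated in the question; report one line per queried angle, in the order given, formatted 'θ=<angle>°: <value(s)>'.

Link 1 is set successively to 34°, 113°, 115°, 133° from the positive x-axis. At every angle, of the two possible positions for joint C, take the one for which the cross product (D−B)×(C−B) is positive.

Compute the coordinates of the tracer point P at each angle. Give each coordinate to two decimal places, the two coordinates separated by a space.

A=(0,0), D=(11.00,0)
θ=34°: B = A + 2.00·(cos34°, sin34°) = (1.6581, 1.1184)
θ=34°: |BD| = 9.4086
θ=34°: circle(B,5.00) ∩ circle(D,8.00): a=2.6318, h=4.2513
θ=34°:   candidates: C₊=(4.7765,5.0268) cross=39.999; C₋=(3.7658,-3.4156) cross=-39.999
θ=34°:   branch + wants cross > 0 → take C=(4.7765,5.0268) (cross=39.999)
θ=34°: ex = (C−B)/|BC| = (0.6237,0.7817); ey = (-0.7817,0.6237)
θ=34°: P = B + -2.74·ex + 1.87·ey = (-1.5126,0.1429)
θ=113°: B = A + 2.00·(cos113°, sin113°) = (-0.7815, 1.8410)
θ=113°: |BD| = 11.9244
θ=113°: circle(B,5.00) ∩ circle(D,8.00): a=4.3269, h=2.5055
θ=113°:   candidates: C₊=(3.8804,3.6485) cross=29.877; C₋=(3.1067,-1.3025) cross=-29.877
θ=113°:   branch + wants cross > 0 → take C=(3.8804,3.6485) (cross=29.877)
θ=113°: ex = (C−B)/|BC| = (0.9324,0.3615); ey = (-0.3615,0.9324)
θ=113°: P = B + -2.74·ex + 1.87·ey = (-4.0122,2.5941)
θ=115°: B = A + 2.00·(cos115°, sin115°) = (-0.8452, 1.8126)
θ=115°: |BD| = 11.9831
θ=115°: circle(B,5.00) ∩ circle(D,8.00): a=4.3643, h=2.4399
θ=115°:   candidates: C₊=(3.8379,3.5643) cross=29.238; C₋=(3.0997,-1.2594) cross=-29.238
θ=115°:   branch + wants cross > 0 → take C=(3.8379,3.5643) (cross=29.238)
θ=115°: ex = (C−B)/|BC| = (0.9366,0.3503); ey = (-0.3503,0.9366)
θ=115°: P = B + -2.74·ex + 1.87·ey = (-4.0667,2.6042)
θ=133°: B = A + 2.00·(cos133°, sin133°) = (-1.3640, 1.4627)
θ=133°: |BD| = 12.4502
θ=133°: circle(B,5.00) ∩ circle(D,8.00): a=4.6589, h=1.8152
θ=133°:   candidates: C₊=(3.4759,2.7180) cross=22.600; C₋=(3.0494,-0.8873) cross=-22.600
θ=133°:   branch + wants cross > 0 → take C=(3.4759,2.7180) (cross=22.600)
θ=133°: ex = (C−B)/|BC| = (0.9680,0.2511); ey = (-0.2511,0.9680)
θ=133°: P = B + -2.74·ex + 1.87·ey = (-4.4857,2.5849)

θ=34°: -1.51 0.14
θ=113°: -4.01 2.59
θ=115°: -4.07 2.60
θ=133°: -4.49 2.58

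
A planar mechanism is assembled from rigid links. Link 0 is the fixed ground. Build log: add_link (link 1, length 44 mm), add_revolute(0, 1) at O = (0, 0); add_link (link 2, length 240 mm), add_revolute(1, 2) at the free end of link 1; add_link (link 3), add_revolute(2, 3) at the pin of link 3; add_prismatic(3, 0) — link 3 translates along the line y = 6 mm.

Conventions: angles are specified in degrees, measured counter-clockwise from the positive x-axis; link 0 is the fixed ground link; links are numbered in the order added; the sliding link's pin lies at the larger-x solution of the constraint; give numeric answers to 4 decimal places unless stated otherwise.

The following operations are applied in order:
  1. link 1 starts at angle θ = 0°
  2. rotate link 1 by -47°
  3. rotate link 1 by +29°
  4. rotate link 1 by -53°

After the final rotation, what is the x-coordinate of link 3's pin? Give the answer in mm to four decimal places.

geometry: r = 44 mm, L = 240 mm, e = 6 mm; θ starts at 0°
rotate link 1 by -47°: θ ← 0° -47° = -47°
rotate link 1 by +29°: θ ← -47° +29° = -18°
rotate link 1 by -53°: θ ← -18° -53° = -71°
crank pin P = (r cos θ, r sin θ) = (14.324999, -41.602817)
h = r sin θ − e = -41.602817 − 6 = -47.602817
x = r cos θ + √(L² − h²) = 14.324999 + 235.231741 = 249.556739

249.5567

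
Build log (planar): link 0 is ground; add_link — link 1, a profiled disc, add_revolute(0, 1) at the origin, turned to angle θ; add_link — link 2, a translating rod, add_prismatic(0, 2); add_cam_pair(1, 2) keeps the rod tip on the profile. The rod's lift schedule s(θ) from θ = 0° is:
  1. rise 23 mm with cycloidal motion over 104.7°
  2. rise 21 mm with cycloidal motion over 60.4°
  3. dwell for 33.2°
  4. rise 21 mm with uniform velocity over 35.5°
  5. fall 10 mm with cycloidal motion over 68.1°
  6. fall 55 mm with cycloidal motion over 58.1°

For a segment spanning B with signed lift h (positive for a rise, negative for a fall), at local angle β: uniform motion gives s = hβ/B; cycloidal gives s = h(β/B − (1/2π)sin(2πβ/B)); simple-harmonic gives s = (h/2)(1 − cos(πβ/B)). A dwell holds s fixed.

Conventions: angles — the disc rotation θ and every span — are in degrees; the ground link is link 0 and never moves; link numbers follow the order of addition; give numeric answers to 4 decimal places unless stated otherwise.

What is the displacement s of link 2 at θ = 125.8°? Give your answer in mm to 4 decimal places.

seg 1 [0°–104.7°] cycloidal, h=23: full span → s += 23 → s = 23.0000
seg 2 [104.7°–165.1°] cycloidal, h=21: θ=125.8° here. β=21.1, B=60.4. 21·(0.3493 − sin(2π·0.3493)/(2π)) = 4.6240 → s = 27.6240

27.6240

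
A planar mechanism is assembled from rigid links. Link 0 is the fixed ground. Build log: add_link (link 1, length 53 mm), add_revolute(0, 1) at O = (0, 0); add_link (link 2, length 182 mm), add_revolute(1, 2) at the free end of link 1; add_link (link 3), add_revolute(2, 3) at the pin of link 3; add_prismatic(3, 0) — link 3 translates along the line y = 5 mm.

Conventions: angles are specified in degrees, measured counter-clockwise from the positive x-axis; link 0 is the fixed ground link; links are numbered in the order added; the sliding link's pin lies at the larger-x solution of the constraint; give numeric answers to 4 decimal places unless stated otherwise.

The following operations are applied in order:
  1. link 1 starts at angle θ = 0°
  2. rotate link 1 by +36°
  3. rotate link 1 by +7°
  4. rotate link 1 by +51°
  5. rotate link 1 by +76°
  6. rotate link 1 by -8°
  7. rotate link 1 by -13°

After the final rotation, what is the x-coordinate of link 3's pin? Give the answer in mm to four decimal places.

geometry: r = 53 mm, L = 182 mm, e = 5 mm; θ starts at 0°
rotate link 1 by +36°: θ ← 0° +36° = 36°
rotate link 1 by +7°: θ ← 36° +7° = 43°
rotate link 1 by +51°: θ ← 43° +51° = 94°
rotate link 1 by +76°: θ ← 94° +76° = 170°
rotate link 1 by -8°: θ ← 170° -8° = 162°
rotate link 1 by -13°: θ ← 162° -13° = 149°
crank pin P = (r cos θ, r sin θ) = (-45.429867, 27.297018)
h = r sin θ − e = 27.297018 − 5 = 22.297018
x = r cos θ + √(L² − h²) = -45.429867 + 180.629020 = 135.199153

135.1992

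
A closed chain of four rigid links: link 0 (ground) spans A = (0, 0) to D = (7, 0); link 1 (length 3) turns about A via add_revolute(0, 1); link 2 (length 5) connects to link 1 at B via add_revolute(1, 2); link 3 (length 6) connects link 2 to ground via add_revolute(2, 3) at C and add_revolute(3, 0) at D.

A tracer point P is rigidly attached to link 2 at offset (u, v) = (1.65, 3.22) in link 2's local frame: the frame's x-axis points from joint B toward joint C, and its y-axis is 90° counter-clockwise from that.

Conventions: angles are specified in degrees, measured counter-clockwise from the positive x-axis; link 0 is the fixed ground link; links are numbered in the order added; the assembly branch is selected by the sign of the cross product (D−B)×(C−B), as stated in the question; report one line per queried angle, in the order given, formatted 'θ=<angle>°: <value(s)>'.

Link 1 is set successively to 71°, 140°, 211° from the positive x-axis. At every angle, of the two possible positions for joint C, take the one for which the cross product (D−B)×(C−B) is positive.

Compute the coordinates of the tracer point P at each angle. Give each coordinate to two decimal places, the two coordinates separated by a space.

A=(0,0), D=(7.00,0)
θ=71°: B = A + 3.00·(cos71°, sin71°) = (0.9767, 2.8366)
θ=71°: |BD| = 6.6578
θ=71°: circle(B,5.00) ∩ circle(D,6.00): a=2.5028, h=4.3285
θ=71°:   candidates: C₊=(5.0851,5.6862) cross=28.818; C₋=(1.3968,-2.1458) cross=-28.818
θ=71°:   branch + wants cross > 0 → take C=(5.0851,5.6862) (cross=28.818)
θ=71°: ex = (C−B)/|BC| = (0.8217,0.5699); ey = (-0.5699,0.8217)
θ=71°: P = B + 1.65·ex + 3.22·ey = (0.4973,6.4228)
θ=140°: B = A + 3.00·(cos140°, sin140°) = (-2.2981, 1.9284)
θ=140°: |BD| = 9.4960
θ=140°: circle(B,5.00) ∩ circle(D,6.00): a=4.1688, h=2.7606
θ=140°:   candidates: C₊=(2.3444,3.7849) cross=26.215; C₋=(1.2232,-1.6213) cross=-26.215
θ=140°:   branch + wants cross > 0 → take C=(2.3444,3.7849) (cross=26.215)
θ=140°: ex = (C−B)/|BC| = (0.9285,0.3713); ey = (-0.3713,0.9285)
θ=140°: P = B + 1.65·ex + 3.22·ey = (-1.9617,5.5308)
θ=211°: B = A + 3.00·(cos211°, sin211°) = (-2.5715, -1.5451)
θ=211°: |BD| = 9.6954
θ=211°: circle(B,5.00) ∩ circle(D,6.00): a=4.2804, h=2.5842
θ=211°:   candidates: C₊=(1.2424,1.6882) cross=25.055; C₋=(2.0660,-3.4141) cross=-25.055
θ=211°:   branch + wants cross > 0 → take C=(1.2424,1.6882) (cross=25.055)
θ=211°: ex = (C−B)/|BC| = (0.7628,0.6467); ey = (-0.6467,0.7628)
θ=211°: P = B + 1.65·ex + 3.22·ey = (-3.3952,1.9780)

θ=71°: 0.50 6.42
θ=140°: -1.96 5.53
θ=211°: -3.40 1.98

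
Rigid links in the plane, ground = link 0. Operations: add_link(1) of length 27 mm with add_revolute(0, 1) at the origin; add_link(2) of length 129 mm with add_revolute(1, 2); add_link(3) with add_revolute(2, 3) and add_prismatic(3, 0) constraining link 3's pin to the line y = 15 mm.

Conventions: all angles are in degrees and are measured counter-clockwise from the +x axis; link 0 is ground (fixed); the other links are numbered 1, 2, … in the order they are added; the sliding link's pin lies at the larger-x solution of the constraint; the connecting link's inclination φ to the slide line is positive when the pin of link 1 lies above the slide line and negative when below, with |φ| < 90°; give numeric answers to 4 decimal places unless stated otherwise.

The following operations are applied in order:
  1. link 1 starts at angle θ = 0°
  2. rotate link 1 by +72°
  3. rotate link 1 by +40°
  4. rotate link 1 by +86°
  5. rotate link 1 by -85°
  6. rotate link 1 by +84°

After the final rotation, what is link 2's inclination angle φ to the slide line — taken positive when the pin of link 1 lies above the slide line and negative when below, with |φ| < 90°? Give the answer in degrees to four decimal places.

geometry: r = 27 mm, L = 129 mm, e = 15 mm; θ starts at 0°
rotate link 1 by +72°: θ ← 0° +72° = 72°
rotate link 1 by +40°: θ ← 72° +40° = 112°
rotate link 1 by +86°: θ ← 112° +86° = 198°
rotate link 1 by -85°: θ ← 198° -85° = 113°
rotate link 1 by +84°: θ ← 113° +84° = 197°
h = r sin θ − e = -7.894036 − 15 = -22.894036
sin φ = h / L = -22.894036 / 129 = -0.17747315
φ = arcsin(-0.17747315) = -10.222612°

-10.2226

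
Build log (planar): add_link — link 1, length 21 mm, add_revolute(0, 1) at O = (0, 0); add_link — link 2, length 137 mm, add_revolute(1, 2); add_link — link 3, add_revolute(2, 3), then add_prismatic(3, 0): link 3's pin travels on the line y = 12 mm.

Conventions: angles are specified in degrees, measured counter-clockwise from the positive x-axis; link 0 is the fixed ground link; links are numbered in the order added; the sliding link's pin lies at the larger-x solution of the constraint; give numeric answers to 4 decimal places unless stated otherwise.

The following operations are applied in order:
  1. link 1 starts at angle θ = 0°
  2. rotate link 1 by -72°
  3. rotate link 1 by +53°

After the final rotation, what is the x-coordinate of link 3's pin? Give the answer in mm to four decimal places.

geometry: r = 21 mm, L = 137 mm, e = 12 mm; θ starts at 0°
rotate link 1 by -72°: θ ← 0° -72° = -72°
rotate link 1 by +53°: θ ← -72° +53° = -19°
crank pin P = (r cos θ, r sin θ) = (19.855890, -6.836931)
h = r sin θ − e = -6.836931 − 12 = -18.836931
x = r cos θ + √(L² − h²) = 19.855890 + 135.698821 = 155.554711

155.5547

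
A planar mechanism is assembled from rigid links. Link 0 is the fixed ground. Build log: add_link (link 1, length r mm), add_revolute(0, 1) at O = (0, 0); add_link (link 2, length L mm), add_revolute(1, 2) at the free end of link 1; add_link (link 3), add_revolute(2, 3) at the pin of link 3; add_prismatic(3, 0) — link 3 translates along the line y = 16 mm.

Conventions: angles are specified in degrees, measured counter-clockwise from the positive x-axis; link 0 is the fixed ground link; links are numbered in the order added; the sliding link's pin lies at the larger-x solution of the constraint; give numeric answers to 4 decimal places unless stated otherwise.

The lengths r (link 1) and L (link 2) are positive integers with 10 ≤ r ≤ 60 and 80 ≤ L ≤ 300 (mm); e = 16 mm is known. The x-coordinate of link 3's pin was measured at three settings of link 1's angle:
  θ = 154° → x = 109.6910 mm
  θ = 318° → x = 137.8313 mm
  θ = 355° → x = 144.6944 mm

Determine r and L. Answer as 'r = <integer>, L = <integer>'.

constraint per measurement: (x − r cos θ)² + (r sin θ − e)² = L²
subtracting the θ₁ and θ₂ equations cancels the r² and L² terms:
r = (x₁² − x₂²) / (2[(x₁cos θ₁ + e sin θ₁) − (x₂cos θ₂ + e sin θ₂)]) = 19.0001 → r = 19
L² = (x₁ − r cos θ₁)² + (r sin θ₁ − e)² = 16128.9913 → L = 127.0000 → L = 127
check at θ₃=355°: x = 144.6944 (printed 144.6944) ✓

r = 19, L = 127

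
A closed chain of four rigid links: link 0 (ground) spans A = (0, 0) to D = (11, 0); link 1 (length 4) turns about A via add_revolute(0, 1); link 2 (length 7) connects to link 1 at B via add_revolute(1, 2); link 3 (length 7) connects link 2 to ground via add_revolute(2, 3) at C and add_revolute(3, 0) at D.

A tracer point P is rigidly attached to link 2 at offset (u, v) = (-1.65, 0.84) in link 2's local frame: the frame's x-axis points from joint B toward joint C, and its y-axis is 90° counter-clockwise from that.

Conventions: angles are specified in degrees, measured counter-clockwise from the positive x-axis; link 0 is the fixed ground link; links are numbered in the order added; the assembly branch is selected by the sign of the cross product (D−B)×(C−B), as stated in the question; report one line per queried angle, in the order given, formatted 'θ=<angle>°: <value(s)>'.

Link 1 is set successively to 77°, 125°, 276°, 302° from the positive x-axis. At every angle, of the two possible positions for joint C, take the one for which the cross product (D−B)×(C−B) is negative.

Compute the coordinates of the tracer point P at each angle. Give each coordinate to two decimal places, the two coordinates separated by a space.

A=(0,0), D=(11.00,0)
θ=77°: B = A + 4.00·(cos77°, sin77°) = (0.8998, 3.8975)
θ=77°: |BD| = 10.8261
θ=77°: circle(B,7.00) ∩ circle(D,7.00): a=5.4130, h=4.4383
θ=77°:   candidates: C₊=(7.5477,6.0895) cross=48.050; C₋=(4.3521,-2.1920) cross=-48.050
θ=77°:   branch - wants cross < 0 → take C=(4.3521,-2.1920) (cross=-48.050)
θ=77°: ex = (C−B)/|BC| = (0.4932,-0.8699); ey = (0.8699,0.4932)
θ=77°: P = B + -1.65·ex + 0.84·ey = (0.8168,5.7471)
θ=125°: B = A + 4.00·(cos125°, sin125°) = (-2.2943, 3.2766)
θ=125°: |BD| = 13.6921
θ=125°: circle(B,7.00) ∩ circle(D,7.00): a=6.8461, h=1.4599
θ=125°:   candidates: C₊=(4.7022,3.0558) cross=19.989; C₋=(4.0035,0.2208) cross=-19.989
θ=125°:   branch - wants cross < 0 → take C=(4.0035,0.2208) (cross=-19.989)
θ=125°: ex = (C−B)/|BC| = (0.8997,-0.4365); ey = (0.4365,0.8997)
θ=125°: P = B + -1.65·ex + 0.84·ey = (-3.4121,4.7526)
θ=276°: B = A + 4.00·(cos276°, sin276°) = (0.4181, -3.9781)
θ=276°: |BD| = 11.3049
θ=276°: circle(B,7.00) ∩ circle(D,7.00): a=5.6525, h=4.1291
θ=276°:   candidates: C₊=(4.2561,1.8760) cross=46.679; C₋=(7.1621,-5.8541) cross=-46.679
θ=276°:   branch - wants cross < 0 → take C=(7.1621,-5.8541) (cross=-46.679)
θ=276°: ex = (C−B)/|BC| = (0.9634,-0.2680); ey = (0.2680,0.9634)
θ=276°: P = B + -1.65·ex + 0.84·ey = (-0.9464,-2.7266)
θ=302°: B = A + 4.00·(cos302°, sin302°) = (2.1197, -3.3922)
θ=302°: |BD| = 9.5062
θ=302°: circle(B,7.00) ∩ circle(D,7.00): a=4.7531, h=5.1389
θ=302°:   candidates: C₊=(4.7261,3.1045) cross=48.851; C₋=(8.3936,-6.4967) cross=-48.851
θ=302°:   branch - wants cross < 0 → take C=(8.3936,-6.4967) (cross=-48.851)
θ=302°: ex = (C−B)/|BC| = (0.8963,-0.4435); ey = (0.4435,0.8963)
θ=302°: P = B + -1.65·ex + 0.84·ey = (1.0134,-1.9076)

θ=77°: 0.82 5.75
θ=125°: -3.41 4.75
θ=276°: -0.95 -2.73
θ=302°: 1.01 -1.91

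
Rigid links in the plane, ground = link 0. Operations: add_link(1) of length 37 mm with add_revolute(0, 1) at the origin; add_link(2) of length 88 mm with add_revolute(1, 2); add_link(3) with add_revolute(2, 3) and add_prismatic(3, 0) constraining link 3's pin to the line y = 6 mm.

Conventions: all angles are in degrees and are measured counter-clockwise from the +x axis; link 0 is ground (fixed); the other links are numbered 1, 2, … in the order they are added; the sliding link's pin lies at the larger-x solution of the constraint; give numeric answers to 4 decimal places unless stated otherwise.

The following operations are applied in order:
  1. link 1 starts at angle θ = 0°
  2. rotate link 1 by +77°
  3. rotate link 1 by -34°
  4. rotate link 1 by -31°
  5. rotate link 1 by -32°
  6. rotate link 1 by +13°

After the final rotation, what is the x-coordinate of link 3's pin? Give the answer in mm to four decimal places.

geometry: r = 37 mm, L = 88 mm, e = 6 mm; θ starts at 0°
rotate link 1 by +77°: θ ← 0° +77° = 77°
rotate link 1 by -34°: θ ← 77° -34° = 43°
rotate link 1 by -31°: θ ← 43° -31° = 12°
rotate link 1 by -32°: θ ← 12° -32° = -20°
rotate link 1 by +13°: θ ← -20° +13° = -7°
crank pin P = (r cos θ, r sin θ) = (36.724208, -4.509166)
h = r sin θ − e = -4.509166 − 6 = -10.509166
x = r cos θ + √(L² − h²) = 36.724208 + 87.370232 = 124.094440

124.0944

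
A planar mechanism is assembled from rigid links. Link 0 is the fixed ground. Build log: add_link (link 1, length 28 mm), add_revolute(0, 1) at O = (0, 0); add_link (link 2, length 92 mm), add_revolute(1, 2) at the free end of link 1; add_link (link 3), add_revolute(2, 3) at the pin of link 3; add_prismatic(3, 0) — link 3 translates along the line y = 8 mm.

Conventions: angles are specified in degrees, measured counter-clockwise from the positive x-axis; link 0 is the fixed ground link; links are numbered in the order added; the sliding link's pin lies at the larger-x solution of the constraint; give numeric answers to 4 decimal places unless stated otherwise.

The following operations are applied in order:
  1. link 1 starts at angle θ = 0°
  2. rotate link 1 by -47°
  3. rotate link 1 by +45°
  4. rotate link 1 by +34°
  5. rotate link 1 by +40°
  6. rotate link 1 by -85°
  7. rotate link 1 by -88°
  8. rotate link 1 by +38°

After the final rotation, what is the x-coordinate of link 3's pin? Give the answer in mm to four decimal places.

geometry: r = 28 mm, L = 92 mm, e = 8 mm; θ starts at 0°
rotate link 1 by -47°: θ ← 0° -47° = -47°
rotate link 1 by +45°: θ ← -47° +45° = -2°
rotate link 1 by +34°: θ ← -2° +34° = 32°
rotate link 1 by +40°: θ ← 32° +40° = 72°
rotate link 1 by -85°: θ ← 72° -85° = -13°
rotate link 1 by -88°: θ ← -13° -88° = -101°
rotate link 1 by +38°: θ ← -101° +38° = -63°
crank pin P = (r cos θ, r sin θ) = (12.711734, -24.948183)
h = r sin θ − e = -24.948183 − 8 = -32.948183
x = r cos θ + √(L² − h²) = 12.711734 + 85.897714 = 98.609448

98.6094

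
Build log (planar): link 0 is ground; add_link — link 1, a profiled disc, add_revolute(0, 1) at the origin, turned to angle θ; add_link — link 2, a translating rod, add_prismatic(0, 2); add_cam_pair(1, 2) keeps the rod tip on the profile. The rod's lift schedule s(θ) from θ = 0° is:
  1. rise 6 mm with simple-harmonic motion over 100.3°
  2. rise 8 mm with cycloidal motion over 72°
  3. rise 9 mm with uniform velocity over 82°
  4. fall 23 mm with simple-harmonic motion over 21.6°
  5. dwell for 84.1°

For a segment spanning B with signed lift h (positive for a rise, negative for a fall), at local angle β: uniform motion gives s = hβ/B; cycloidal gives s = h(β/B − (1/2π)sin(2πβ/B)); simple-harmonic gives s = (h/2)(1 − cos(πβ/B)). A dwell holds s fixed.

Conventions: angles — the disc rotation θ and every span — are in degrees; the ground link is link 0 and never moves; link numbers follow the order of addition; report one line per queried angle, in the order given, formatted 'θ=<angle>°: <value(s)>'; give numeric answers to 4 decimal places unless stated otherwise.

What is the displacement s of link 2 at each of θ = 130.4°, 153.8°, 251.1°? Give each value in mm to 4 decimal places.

seg 1 [0°–100.3°] simple-harmonic, h=6: full span → s += 6 → s = 6.0000
seg 2 [100.3°–172.3°] cycloidal, h=8: θ=130.4° here. β=30.1, B=72. 8·(0.4181 − sin(2π·0.4181)/(2π)) = 2.7175 → s = 8.7175
seg 2 [100.3°–172.3°] cycloidal, h=8: θ=153.8° here. β=53.5, B=72. 8·(0.7431 − sin(2π·0.7431)/(2π)) = 7.2165 → s = 13.2165
seg 2 [100.3°–172.3°] cycloidal, h=8: full span → s += 8 → s = 14.0000
seg 3 [172.3°–254.3°] uniform, h=9: θ=251.1° here. β=78.8, B=82. 9·78.8/82 = 8.6488 → s = 22.6488

θ=130.4°: 8.7175
θ=153.8°: 13.2165
θ=251.1°: 22.6488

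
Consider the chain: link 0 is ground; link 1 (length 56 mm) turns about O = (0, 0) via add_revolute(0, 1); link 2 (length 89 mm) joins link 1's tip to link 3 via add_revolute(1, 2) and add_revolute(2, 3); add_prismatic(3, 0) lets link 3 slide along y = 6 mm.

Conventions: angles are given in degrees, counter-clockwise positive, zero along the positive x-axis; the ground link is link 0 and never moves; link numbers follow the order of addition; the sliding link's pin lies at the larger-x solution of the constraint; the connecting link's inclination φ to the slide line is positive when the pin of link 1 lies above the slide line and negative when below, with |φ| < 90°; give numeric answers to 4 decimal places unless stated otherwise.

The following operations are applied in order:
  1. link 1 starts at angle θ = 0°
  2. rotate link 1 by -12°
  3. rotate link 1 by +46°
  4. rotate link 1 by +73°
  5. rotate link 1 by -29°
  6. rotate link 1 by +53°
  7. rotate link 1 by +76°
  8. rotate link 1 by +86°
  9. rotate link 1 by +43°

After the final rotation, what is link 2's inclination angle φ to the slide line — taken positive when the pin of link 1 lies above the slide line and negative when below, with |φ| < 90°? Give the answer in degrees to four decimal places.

geometry: r = 56 mm, L = 89 mm, e = 6 mm; θ starts at 0°
rotate link 1 by -12°: θ ← 0° -12° = -12°
rotate link 1 by +46°: θ ← -12° +46° = 34°
rotate link 1 by +73°: θ ← 34° +73° = 107°
rotate link 1 by -29°: θ ← 107° -29° = 78°
rotate link 1 by +53°: θ ← 78° +53° = 131°
rotate link 1 by +76°: θ ← 131° +76° = 207°
rotate link 1 by +86°: θ ← 207° +86° = 293°
rotate link 1 by +43°: θ ← 293° +43° = 336°
h = r sin θ − e = -22.777252 − 6 = -28.777252
sin φ = h / L = -28.777252 / 89 = -0.32333991
φ = arcsin(-0.32333991) = -18.865029°

-18.8650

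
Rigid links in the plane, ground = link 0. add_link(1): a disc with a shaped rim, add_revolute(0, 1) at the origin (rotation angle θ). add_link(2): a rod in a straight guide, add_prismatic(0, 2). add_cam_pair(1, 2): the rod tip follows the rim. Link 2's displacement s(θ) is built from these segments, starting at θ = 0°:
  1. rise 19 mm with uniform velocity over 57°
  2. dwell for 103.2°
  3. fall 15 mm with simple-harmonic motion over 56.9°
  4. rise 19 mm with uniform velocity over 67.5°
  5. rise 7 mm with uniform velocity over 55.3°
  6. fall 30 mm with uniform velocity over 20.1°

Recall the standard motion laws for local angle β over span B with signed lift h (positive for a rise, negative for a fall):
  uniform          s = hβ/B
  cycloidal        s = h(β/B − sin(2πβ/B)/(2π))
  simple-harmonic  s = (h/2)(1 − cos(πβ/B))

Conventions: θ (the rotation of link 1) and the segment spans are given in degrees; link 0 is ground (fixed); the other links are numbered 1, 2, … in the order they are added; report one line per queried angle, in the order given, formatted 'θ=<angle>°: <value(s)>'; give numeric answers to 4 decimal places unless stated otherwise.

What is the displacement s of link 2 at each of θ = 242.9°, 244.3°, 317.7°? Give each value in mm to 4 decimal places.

segment 1 (0° to 57°, uniform, h = 19) is passed completely: s = 0.0000 + (19) = 19.0000
segment 2 (57° to 160.2°, dwell): s unchanged at 19.0000
segment 3 (160.2° to 217.1°, simple-harmonic, h = -15) is passed completely: s = 19.0000 + (-15) = 4.0000
θ = 242.9° falls in segment 4 (217.1° to 284.6°, uniform, h = 19): β = 242.9 − 217.1 = 25.8°, B = 67.5°; Δs = 19·25.8/67.5 = 7.2622; s = 4.0000 + 7.2622 = 11.2622
θ = 244.3° falls in segment 4 (217.1° to 284.6°, uniform, h = 19): β = 244.3 − 217.1 = 27.2°, B = 67.5°; Δs = 19·27.2/67.5 = 7.6563; s = 4.0000 + 7.6563 = 11.6563
segment 4 (217.1° to 284.6°, uniform, h = 19) is passed completely: s = 4.0000 + (19) = 23.0000
θ = 317.7° falls in segment 5 (284.6° to 339.9°, uniform, h = 7): β = 317.7 − 284.6 = 33.1°, B = 55.3°; Δs = 7·33.1/55.3 = 4.1899; s = 23.0000 + 4.1899 = 27.1899

θ=242.9°: 11.2622
θ=244.3°: 11.6563
θ=317.7°: 27.1899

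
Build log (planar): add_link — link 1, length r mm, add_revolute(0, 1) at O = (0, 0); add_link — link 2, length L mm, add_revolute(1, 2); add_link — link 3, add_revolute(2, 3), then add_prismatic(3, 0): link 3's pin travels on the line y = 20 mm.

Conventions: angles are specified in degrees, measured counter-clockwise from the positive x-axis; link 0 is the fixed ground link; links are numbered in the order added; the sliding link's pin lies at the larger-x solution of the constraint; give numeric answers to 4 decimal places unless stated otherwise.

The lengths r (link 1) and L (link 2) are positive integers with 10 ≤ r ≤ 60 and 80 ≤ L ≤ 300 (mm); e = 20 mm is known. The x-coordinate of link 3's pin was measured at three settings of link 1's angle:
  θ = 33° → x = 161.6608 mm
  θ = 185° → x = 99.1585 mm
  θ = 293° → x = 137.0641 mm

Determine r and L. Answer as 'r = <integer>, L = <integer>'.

constraint per measurement: (x − r cos θ)² + (r sin θ − e)² = L²
subtracting the θ₁ and θ₂ equations cancels the r² and L² terms:
r = (x₁² − x₂²) / (2[(x₁cos θ₁ + e sin θ₁) − (x₂cos θ₂ + e sin θ₂)]) = 33.0000 → r = 33
L² = (x₁ − r cos θ₁)² + (r sin θ₁ − e)² = 17956.0005 → L = 134.0000 → L = 134
check at θ₃=293°: x = 137.0641 (printed 137.0641) ✓

r = 33, L = 134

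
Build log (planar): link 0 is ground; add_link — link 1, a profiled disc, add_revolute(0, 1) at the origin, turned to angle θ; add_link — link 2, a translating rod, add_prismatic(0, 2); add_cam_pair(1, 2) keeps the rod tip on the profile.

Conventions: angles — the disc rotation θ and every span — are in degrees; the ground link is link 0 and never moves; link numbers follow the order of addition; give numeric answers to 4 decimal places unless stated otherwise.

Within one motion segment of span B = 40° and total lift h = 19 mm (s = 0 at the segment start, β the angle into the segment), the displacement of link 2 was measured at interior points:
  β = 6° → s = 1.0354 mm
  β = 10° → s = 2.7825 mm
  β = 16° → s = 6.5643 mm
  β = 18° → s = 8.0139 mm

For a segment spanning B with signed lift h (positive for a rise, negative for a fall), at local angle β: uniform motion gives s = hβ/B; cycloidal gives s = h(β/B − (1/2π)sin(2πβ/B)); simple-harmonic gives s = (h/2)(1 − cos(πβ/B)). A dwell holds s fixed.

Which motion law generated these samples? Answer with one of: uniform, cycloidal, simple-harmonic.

candidates at β/B = r: uniform s = h·r (linear in β); cycloidal s = h·(r − sin(2πr)/(2π)); simple-harmonic s = (h/2)(1 − cos(πr))
β=6°: printed 1.0354 | uniform 2.8500, cycloidal 0.4036, simple-harmonic 1.0354
β=10°: printed 2.7825 | uniform 4.7500, cycloidal 1.7261, simple-harmonic 2.7825
β=16°: printed 6.5643 | uniform 7.6000, cycloidal 5.8226, simple-harmonic 6.5643
β=18°: printed 8.0139 | uniform 8.5500, cycloidal 7.6155, simple-harmonic 8.0139
only one law matches every sample → simple-harmonic

simple-harmonic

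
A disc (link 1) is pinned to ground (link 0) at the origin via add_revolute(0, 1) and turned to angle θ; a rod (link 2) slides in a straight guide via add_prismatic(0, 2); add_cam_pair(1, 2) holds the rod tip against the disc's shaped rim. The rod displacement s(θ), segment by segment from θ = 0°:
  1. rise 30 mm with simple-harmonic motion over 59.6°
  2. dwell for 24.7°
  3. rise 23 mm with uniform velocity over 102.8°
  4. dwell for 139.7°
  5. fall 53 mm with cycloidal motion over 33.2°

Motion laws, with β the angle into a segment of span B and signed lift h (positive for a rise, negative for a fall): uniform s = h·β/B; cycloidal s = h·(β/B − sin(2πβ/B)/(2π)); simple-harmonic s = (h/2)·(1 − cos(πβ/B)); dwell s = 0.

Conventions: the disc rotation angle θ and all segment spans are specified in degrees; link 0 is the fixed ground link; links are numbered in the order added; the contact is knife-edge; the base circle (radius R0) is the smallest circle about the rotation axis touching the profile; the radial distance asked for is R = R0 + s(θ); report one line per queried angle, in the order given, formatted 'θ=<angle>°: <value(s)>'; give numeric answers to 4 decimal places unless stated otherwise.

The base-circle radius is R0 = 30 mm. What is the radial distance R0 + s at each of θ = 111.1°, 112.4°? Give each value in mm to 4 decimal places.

segment 1 (0° to 59.6°, simple-harmonic, h = 30) is passed completely: s = 0.0000 + (30) = 30.0000
segment 2 (59.6° to 84.3°, dwell): s unchanged at 30.0000
θ = 111.1° falls in segment 3 (84.3° to 187.1°, uniform, h = 23): β = 111.1 − 84.3 = 26.8°, B = 102.8°; Δs = 23·26.8/102.8 = 5.9961; s = 30.0000 + 5.9961 = 35.9961
θ = 112.4° falls in segment 3 (84.3° to 187.1°, uniform, h = 23): β = 112.4 − 84.3 = 28.1°, B = 102.8°; Δs = 23·28.1/102.8 = 6.2870; s = 30.0000 + 6.2870 = 36.2870
θ=111.1°: R = R0 + s = 30 + 35.9961 = 65.9961
θ=112.4°: R = R0 + s = 30 + 36.2870 = 66.2870

θ=111.1°: 65.9961
θ=112.4°: 66.2870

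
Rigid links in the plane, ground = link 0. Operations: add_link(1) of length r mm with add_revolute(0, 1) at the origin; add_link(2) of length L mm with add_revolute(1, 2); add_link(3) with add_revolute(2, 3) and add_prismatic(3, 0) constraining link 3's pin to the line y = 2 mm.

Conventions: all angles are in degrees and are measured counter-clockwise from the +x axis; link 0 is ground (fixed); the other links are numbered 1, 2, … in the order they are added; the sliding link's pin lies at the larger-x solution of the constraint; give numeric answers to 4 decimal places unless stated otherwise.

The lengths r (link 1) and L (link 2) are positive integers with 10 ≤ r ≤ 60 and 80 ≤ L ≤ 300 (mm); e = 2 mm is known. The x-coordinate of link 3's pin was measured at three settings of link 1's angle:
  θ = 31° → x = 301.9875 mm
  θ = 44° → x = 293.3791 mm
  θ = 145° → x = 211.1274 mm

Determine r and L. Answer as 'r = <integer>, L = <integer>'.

constraint per measurement: (x − r cos θ)² + (r sin θ − e)² = L²
subtracting the θ₁ and θ₂ equations cancels the r² and L² terms:
r = (x₁² − x₂²) / (2[(x₁cos θ₁ + e sin θ₁) − (x₂cos θ₂ + e sin θ₂)]) = 53.9998 → r = 54
L² = (x₁ − r cos θ₁)² + (r sin θ₁ − e)² = 66048.9904 → L = 257.0000 → L = 257
check at θ₃=145°: x = 211.1274 (printed 211.1274) ✓

r = 54, L = 257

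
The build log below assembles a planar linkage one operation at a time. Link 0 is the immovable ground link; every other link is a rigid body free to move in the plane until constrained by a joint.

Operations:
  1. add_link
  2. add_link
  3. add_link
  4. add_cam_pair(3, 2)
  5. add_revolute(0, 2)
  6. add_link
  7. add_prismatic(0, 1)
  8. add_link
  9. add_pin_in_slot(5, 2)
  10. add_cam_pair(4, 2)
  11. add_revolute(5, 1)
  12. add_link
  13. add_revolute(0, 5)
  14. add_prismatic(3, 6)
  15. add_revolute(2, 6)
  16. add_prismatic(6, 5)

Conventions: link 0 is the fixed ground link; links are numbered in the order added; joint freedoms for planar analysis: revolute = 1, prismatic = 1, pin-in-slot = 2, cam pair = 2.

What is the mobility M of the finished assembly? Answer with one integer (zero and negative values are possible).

ground; <1,0,0>
#1 <2,0,0>
#2 <3,0,0>
#3 <4,0,0>
C:3↔2 J2 <4,0,1>
R:0↔2 J1 <4,1,1>
#4 <5,1,1>
P:0↔1 J1 <5,2,1>
#5 <6,2,1>
PS:5↔2 J2 <6,2,2>
C:4↔2 J2 <6,2,3>
R:5↔1 J1 <6,3,3>
#6 <7,3,3>
R:0↔5 J1 <7,4,3>
P:3↔6 J1 <7,5,3>
R:2↔6 J1 <7,6,3>
P:6↔5 J1 <7,7,3>
3×6 − 2×7 − 1×3 = 1

M = 1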